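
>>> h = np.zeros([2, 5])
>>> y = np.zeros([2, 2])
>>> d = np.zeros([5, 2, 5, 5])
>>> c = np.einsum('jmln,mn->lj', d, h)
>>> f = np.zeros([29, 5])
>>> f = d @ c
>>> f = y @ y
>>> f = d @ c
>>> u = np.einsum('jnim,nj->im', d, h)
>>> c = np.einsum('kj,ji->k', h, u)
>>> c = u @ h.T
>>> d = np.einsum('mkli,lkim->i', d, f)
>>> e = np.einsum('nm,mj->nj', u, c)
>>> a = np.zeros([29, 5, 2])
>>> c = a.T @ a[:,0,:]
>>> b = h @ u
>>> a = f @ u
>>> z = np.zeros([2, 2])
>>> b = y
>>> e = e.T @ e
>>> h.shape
(2, 5)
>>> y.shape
(2, 2)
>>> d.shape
(5,)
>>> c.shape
(2, 5, 2)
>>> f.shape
(5, 2, 5, 5)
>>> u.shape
(5, 5)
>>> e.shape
(2, 2)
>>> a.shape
(5, 2, 5, 5)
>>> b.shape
(2, 2)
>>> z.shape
(2, 2)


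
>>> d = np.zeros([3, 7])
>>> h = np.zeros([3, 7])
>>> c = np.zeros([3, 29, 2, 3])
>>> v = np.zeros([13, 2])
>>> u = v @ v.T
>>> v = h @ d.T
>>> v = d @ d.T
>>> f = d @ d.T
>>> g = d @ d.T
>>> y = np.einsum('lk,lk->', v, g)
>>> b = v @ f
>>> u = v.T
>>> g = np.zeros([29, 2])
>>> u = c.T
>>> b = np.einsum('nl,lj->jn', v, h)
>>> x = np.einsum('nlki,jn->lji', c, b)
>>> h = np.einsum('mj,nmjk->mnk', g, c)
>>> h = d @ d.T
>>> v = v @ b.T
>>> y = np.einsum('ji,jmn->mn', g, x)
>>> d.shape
(3, 7)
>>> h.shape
(3, 3)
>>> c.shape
(3, 29, 2, 3)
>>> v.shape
(3, 7)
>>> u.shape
(3, 2, 29, 3)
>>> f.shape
(3, 3)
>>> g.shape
(29, 2)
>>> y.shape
(7, 3)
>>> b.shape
(7, 3)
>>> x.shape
(29, 7, 3)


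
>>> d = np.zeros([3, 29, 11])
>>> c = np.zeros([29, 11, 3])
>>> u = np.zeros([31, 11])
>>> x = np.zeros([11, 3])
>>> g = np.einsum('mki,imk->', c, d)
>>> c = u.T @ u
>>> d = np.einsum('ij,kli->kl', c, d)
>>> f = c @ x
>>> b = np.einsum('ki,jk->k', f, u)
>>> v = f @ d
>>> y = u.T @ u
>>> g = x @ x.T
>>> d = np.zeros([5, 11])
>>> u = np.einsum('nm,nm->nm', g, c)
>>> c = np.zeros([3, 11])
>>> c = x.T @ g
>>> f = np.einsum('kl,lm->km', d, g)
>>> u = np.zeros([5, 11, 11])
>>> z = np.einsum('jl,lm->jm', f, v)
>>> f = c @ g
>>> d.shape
(5, 11)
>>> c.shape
(3, 11)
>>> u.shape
(5, 11, 11)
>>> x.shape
(11, 3)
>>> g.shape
(11, 11)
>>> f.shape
(3, 11)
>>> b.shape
(11,)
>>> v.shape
(11, 29)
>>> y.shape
(11, 11)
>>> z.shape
(5, 29)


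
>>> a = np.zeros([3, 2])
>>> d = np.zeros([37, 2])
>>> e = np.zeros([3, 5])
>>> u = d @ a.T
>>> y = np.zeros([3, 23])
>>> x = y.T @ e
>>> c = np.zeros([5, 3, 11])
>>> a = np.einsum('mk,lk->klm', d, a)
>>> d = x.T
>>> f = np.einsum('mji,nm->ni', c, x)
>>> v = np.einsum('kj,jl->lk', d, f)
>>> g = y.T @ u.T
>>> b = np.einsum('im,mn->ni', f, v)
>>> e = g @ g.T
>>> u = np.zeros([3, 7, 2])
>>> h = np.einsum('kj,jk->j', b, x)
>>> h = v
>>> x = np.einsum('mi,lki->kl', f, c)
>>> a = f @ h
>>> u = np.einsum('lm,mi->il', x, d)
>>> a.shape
(23, 5)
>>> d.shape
(5, 23)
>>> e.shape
(23, 23)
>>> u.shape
(23, 3)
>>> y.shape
(3, 23)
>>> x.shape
(3, 5)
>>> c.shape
(5, 3, 11)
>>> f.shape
(23, 11)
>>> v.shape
(11, 5)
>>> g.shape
(23, 37)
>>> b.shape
(5, 23)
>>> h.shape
(11, 5)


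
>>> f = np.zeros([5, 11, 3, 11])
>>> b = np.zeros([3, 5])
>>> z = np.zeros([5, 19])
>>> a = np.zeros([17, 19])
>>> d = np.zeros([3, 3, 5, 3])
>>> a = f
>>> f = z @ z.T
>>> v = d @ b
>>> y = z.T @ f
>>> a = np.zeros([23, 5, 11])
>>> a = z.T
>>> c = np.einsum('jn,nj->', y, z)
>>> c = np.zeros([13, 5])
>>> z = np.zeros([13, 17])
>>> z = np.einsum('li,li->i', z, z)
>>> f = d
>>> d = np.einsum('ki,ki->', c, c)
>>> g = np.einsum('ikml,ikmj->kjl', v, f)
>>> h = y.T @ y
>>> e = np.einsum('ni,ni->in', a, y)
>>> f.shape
(3, 3, 5, 3)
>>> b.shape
(3, 5)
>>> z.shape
(17,)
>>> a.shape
(19, 5)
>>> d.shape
()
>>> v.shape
(3, 3, 5, 5)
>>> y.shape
(19, 5)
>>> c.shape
(13, 5)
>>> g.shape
(3, 3, 5)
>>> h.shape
(5, 5)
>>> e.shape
(5, 19)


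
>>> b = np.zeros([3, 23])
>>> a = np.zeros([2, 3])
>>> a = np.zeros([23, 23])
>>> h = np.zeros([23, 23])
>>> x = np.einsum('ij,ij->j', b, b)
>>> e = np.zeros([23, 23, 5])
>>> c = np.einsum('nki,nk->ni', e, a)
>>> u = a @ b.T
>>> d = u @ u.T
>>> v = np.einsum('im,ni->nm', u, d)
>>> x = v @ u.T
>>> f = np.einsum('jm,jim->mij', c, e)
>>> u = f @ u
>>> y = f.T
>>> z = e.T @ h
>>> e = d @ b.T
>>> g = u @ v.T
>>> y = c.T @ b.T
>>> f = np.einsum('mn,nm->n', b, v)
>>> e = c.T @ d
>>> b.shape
(3, 23)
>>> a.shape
(23, 23)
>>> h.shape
(23, 23)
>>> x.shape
(23, 23)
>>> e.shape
(5, 23)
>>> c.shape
(23, 5)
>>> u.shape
(5, 23, 3)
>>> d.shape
(23, 23)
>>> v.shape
(23, 3)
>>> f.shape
(23,)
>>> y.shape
(5, 3)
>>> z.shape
(5, 23, 23)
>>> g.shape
(5, 23, 23)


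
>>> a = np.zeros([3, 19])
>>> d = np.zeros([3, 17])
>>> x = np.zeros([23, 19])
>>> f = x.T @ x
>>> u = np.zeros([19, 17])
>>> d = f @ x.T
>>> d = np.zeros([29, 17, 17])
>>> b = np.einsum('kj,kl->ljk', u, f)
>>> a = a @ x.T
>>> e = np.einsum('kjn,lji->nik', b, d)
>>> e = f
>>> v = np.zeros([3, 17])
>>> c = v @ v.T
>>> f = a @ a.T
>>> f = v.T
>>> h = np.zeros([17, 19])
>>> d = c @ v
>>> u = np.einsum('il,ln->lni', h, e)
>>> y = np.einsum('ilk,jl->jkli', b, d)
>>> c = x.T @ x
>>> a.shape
(3, 23)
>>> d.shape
(3, 17)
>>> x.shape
(23, 19)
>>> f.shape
(17, 3)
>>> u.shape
(19, 19, 17)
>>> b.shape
(19, 17, 19)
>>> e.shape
(19, 19)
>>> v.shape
(3, 17)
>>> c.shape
(19, 19)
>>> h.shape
(17, 19)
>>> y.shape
(3, 19, 17, 19)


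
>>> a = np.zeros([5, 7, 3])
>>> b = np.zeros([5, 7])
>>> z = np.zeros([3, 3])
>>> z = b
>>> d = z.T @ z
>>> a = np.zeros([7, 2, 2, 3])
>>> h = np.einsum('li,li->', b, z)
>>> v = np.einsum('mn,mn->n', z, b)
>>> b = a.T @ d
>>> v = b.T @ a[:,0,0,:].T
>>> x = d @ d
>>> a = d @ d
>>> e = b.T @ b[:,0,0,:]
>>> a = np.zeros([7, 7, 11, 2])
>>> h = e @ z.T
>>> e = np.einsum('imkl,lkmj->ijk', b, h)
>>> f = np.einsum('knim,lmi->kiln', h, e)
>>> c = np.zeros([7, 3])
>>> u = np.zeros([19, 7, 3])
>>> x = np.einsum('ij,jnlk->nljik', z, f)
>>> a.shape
(7, 7, 11, 2)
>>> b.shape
(3, 2, 2, 7)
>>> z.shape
(5, 7)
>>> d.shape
(7, 7)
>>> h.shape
(7, 2, 2, 5)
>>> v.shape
(7, 2, 2, 7)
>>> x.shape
(2, 3, 7, 5, 2)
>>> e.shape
(3, 5, 2)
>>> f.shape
(7, 2, 3, 2)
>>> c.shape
(7, 3)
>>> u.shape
(19, 7, 3)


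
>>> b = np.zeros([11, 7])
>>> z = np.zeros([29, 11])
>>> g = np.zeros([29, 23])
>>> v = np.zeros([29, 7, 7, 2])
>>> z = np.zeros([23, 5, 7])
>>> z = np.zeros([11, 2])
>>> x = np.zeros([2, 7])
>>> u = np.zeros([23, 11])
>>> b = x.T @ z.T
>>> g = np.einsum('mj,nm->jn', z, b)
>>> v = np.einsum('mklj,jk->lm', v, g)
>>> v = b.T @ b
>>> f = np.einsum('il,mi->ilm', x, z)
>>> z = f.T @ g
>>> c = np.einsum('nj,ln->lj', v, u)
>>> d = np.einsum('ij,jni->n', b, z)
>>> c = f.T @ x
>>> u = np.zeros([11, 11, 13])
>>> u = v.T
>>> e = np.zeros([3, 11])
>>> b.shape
(7, 11)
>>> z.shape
(11, 7, 7)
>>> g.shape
(2, 7)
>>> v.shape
(11, 11)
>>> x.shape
(2, 7)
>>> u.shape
(11, 11)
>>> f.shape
(2, 7, 11)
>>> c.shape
(11, 7, 7)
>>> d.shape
(7,)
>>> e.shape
(3, 11)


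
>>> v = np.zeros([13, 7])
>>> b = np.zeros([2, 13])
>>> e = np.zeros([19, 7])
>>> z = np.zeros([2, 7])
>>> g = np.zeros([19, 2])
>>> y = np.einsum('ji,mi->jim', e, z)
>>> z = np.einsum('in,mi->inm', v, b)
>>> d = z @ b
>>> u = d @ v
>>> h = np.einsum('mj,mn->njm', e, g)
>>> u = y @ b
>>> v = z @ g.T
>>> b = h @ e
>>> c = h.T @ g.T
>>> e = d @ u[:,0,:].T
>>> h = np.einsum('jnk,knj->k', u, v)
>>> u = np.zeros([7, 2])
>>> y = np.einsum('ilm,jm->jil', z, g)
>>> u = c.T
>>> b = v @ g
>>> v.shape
(13, 7, 19)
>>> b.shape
(13, 7, 2)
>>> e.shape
(13, 7, 19)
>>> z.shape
(13, 7, 2)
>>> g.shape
(19, 2)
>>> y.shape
(19, 13, 7)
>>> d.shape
(13, 7, 13)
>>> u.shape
(19, 7, 19)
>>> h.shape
(13,)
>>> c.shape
(19, 7, 19)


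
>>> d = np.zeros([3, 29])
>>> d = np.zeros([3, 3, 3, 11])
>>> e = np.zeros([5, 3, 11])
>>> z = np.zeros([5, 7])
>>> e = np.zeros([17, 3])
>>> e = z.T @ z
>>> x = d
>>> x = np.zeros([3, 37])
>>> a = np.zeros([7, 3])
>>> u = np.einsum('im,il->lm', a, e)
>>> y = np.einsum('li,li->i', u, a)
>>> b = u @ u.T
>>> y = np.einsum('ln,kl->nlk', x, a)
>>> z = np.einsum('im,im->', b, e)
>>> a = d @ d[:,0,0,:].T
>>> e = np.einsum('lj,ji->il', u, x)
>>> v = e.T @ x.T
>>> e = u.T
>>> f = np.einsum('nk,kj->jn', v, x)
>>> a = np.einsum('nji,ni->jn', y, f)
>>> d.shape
(3, 3, 3, 11)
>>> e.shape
(3, 7)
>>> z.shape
()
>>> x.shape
(3, 37)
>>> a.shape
(3, 37)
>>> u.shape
(7, 3)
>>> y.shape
(37, 3, 7)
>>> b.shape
(7, 7)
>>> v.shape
(7, 3)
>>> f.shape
(37, 7)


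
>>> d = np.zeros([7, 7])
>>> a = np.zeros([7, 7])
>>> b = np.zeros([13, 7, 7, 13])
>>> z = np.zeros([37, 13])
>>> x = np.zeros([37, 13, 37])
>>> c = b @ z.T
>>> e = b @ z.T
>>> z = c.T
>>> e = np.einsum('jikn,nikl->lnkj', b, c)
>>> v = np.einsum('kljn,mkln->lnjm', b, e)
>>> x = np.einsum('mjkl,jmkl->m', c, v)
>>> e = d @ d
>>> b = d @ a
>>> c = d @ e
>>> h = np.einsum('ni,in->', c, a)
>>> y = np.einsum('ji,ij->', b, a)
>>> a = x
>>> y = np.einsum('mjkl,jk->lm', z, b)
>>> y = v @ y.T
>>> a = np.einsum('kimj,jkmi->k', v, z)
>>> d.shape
(7, 7)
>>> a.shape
(7,)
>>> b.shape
(7, 7)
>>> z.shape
(37, 7, 7, 13)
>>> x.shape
(13,)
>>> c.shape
(7, 7)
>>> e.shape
(7, 7)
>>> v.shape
(7, 13, 7, 37)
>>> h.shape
()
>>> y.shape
(7, 13, 7, 13)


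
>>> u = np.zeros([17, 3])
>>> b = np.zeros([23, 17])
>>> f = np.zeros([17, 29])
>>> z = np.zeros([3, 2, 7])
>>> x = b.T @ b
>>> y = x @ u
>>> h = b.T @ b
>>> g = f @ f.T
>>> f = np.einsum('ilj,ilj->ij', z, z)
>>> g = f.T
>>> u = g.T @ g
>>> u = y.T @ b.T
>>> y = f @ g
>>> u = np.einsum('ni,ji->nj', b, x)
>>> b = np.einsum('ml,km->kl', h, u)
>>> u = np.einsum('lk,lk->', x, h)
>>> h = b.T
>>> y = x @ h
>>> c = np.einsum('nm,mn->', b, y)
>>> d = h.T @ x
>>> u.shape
()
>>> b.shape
(23, 17)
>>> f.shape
(3, 7)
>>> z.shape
(3, 2, 7)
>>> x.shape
(17, 17)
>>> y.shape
(17, 23)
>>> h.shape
(17, 23)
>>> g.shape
(7, 3)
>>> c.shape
()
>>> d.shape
(23, 17)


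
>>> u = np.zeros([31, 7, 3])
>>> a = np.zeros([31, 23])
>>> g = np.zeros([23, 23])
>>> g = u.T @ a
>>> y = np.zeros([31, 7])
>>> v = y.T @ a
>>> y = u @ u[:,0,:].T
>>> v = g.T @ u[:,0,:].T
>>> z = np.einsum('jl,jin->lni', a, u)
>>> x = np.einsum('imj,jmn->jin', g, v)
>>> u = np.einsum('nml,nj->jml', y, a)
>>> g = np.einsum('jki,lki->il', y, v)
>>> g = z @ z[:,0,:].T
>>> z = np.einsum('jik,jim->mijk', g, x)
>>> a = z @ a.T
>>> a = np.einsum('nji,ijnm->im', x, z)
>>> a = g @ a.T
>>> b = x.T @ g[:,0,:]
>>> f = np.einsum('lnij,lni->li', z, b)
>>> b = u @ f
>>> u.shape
(23, 7, 31)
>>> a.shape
(23, 3, 31)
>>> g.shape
(23, 3, 23)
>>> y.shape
(31, 7, 31)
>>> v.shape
(23, 7, 31)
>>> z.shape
(31, 3, 23, 23)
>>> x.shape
(23, 3, 31)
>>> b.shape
(23, 7, 23)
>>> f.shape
(31, 23)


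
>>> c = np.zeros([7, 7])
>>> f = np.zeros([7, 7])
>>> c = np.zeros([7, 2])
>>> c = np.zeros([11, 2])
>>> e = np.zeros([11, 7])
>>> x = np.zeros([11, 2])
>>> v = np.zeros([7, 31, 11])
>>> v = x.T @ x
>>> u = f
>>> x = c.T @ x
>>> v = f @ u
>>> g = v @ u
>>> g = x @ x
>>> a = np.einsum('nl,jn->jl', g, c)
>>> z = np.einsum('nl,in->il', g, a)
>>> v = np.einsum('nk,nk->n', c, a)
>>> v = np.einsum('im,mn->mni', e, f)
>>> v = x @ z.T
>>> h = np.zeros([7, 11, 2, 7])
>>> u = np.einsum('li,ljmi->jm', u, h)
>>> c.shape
(11, 2)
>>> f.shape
(7, 7)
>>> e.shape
(11, 7)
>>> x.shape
(2, 2)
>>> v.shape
(2, 11)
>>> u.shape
(11, 2)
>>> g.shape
(2, 2)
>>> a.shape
(11, 2)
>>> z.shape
(11, 2)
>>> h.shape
(7, 11, 2, 7)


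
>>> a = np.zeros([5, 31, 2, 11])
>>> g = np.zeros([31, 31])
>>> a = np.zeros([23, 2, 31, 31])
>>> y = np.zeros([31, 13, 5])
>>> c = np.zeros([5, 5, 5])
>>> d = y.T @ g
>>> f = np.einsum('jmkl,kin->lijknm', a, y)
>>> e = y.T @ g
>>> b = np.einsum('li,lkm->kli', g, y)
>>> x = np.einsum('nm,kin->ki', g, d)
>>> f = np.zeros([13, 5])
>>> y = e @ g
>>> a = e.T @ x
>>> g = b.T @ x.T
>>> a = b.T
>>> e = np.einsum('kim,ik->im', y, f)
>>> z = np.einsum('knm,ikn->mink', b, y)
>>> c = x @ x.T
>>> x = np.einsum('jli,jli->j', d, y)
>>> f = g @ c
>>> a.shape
(31, 31, 13)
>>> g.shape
(31, 31, 5)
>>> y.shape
(5, 13, 31)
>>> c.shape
(5, 5)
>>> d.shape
(5, 13, 31)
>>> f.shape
(31, 31, 5)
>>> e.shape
(13, 31)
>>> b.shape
(13, 31, 31)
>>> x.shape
(5,)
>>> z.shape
(31, 5, 31, 13)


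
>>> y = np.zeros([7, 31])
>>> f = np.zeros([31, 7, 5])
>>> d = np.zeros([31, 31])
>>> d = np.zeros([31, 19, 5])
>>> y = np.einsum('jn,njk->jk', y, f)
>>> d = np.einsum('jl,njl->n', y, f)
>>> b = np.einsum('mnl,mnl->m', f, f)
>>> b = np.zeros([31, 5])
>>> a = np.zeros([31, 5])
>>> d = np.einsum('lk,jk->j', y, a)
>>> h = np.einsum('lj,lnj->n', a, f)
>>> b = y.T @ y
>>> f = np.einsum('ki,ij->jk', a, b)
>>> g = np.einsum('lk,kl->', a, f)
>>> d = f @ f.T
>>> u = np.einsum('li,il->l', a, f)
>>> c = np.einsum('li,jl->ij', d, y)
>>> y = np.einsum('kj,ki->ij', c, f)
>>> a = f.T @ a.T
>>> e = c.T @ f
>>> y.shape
(31, 7)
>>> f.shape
(5, 31)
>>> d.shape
(5, 5)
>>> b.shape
(5, 5)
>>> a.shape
(31, 31)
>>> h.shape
(7,)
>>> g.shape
()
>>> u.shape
(31,)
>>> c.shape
(5, 7)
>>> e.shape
(7, 31)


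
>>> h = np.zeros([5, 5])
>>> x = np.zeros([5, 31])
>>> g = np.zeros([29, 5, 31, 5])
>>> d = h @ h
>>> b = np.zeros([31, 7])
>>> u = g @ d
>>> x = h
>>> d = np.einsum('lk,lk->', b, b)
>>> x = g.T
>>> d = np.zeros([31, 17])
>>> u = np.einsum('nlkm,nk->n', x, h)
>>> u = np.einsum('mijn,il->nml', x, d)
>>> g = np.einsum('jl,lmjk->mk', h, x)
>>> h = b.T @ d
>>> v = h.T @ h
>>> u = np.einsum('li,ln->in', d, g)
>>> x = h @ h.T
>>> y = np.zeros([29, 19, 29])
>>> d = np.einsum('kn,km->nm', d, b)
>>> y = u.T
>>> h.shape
(7, 17)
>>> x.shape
(7, 7)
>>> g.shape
(31, 29)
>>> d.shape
(17, 7)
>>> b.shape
(31, 7)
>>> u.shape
(17, 29)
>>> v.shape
(17, 17)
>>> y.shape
(29, 17)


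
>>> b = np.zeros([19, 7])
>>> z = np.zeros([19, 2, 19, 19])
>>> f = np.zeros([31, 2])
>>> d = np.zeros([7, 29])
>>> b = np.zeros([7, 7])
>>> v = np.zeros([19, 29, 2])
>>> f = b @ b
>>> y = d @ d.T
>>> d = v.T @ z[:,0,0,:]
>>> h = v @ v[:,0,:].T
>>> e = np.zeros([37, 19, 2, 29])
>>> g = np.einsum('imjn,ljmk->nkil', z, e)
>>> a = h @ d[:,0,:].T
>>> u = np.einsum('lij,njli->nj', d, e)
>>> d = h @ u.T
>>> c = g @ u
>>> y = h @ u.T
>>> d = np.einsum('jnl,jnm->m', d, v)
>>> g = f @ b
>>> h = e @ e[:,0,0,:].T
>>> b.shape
(7, 7)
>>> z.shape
(19, 2, 19, 19)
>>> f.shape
(7, 7)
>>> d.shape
(2,)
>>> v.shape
(19, 29, 2)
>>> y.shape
(19, 29, 37)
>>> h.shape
(37, 19, 2, 37)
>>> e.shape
(37, 19, 2, 29)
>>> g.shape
(7, 7)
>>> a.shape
(19, 29, 2)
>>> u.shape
(37, 19)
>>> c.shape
(19, 29, 19, 19)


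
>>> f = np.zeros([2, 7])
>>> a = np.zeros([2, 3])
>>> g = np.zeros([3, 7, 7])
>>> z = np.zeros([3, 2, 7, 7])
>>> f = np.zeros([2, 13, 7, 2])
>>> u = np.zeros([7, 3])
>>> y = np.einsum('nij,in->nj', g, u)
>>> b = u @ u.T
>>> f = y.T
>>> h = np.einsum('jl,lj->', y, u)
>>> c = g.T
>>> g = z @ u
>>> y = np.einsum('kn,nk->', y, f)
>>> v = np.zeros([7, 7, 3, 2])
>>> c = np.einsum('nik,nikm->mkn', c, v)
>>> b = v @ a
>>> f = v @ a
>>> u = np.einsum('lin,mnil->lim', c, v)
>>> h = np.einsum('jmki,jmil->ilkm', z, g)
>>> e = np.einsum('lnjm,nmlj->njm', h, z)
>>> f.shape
(7, 7, 3, 3)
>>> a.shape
(2, 3)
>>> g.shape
(3, 2, 7, 3)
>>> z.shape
(3, 2, 7, 7)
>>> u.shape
(2, 3, 7)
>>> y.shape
()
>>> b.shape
(7, 7, 3, 3)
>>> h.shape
(7, 3, 7, 2)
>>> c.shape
(2, 3, 7)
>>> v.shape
(7, 7, 3, 2)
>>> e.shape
(3, 7, 2)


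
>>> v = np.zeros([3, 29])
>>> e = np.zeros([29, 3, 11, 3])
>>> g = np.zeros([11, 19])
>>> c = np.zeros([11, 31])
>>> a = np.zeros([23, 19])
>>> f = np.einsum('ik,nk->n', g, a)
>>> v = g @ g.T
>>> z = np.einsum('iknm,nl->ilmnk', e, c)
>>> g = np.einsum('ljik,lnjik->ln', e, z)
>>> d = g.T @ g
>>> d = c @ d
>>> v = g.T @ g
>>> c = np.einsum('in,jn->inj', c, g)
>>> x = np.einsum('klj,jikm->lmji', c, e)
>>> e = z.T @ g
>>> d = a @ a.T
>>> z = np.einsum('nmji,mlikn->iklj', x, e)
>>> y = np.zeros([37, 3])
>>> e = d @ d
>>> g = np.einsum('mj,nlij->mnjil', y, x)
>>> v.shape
(31, 31)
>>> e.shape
(23, 23)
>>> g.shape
(37, 31, 3, 29, 3)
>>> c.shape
(11, 31, 29)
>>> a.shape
(23, 19)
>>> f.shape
(23,)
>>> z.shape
(3, 31, 11, 29)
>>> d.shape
(23, 23)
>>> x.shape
(31, 3, 29, 3)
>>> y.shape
(37, 3)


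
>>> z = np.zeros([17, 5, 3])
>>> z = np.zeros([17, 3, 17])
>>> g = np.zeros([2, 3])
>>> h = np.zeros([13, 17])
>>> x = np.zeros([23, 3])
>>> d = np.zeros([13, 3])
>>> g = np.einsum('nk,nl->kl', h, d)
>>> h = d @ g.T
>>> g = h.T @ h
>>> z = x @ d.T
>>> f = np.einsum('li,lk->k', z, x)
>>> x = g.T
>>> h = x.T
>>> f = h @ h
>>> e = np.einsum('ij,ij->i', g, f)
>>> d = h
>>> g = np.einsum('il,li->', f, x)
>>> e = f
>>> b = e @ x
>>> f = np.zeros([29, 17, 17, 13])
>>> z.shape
(23, 13)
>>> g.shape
()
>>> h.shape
(17, 17)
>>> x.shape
(17, 17)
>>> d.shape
(17, 17)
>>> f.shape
(29, 17, 17, 13)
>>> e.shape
(17, 17)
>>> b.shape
(17, 17)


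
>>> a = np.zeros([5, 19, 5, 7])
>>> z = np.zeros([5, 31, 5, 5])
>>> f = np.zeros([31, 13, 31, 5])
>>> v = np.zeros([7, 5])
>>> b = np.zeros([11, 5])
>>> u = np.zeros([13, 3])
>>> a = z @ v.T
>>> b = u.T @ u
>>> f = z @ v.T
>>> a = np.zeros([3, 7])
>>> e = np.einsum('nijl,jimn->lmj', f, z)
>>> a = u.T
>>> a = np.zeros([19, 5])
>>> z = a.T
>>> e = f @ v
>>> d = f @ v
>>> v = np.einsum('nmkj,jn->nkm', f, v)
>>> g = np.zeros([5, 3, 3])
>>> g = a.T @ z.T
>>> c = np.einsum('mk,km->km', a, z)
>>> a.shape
(19, 5)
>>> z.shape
(5, 19)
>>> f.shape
(5, 31, 5, 7)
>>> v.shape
(5, 5, 31)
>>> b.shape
(3, 3)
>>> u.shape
(13, 3)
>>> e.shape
(5, 31, 5, 5)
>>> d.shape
(5, 31, 5, 5)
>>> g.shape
(5, 5)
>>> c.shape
(5, 19)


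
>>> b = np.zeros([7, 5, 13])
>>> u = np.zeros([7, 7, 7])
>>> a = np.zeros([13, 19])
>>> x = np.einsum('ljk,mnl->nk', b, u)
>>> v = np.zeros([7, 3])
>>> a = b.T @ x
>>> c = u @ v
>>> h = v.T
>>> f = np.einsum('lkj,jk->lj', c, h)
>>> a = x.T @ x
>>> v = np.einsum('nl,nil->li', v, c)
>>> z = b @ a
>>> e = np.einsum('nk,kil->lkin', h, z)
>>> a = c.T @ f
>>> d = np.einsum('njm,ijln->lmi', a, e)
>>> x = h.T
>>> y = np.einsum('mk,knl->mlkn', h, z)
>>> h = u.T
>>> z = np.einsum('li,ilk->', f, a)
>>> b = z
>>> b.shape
()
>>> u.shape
(7, 7, 7)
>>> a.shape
(3, 7, 3)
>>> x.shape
(7, 3)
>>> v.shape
(3, 7)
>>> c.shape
(7, 7, 3)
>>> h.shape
(7, 7, 7)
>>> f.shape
(7, 3)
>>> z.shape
()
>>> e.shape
(13, 7, 5, 3)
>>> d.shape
(5, 3, 13)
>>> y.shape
(3, 13, 7, 5)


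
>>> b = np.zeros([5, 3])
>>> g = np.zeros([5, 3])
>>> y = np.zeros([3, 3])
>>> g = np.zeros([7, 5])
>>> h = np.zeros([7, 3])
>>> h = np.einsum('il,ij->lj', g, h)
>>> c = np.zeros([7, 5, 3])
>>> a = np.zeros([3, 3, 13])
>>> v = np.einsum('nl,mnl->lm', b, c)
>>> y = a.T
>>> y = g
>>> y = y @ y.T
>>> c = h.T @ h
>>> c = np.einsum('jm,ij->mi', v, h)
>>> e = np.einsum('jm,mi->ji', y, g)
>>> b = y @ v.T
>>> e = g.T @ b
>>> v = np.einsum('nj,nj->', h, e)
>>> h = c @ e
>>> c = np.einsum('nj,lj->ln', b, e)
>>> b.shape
(7, 3)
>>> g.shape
(7, 5)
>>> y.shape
(7, 7)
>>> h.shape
(7, 3)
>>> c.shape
(5, 7)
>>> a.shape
(3, 3, 13)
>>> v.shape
()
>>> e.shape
(5, 3)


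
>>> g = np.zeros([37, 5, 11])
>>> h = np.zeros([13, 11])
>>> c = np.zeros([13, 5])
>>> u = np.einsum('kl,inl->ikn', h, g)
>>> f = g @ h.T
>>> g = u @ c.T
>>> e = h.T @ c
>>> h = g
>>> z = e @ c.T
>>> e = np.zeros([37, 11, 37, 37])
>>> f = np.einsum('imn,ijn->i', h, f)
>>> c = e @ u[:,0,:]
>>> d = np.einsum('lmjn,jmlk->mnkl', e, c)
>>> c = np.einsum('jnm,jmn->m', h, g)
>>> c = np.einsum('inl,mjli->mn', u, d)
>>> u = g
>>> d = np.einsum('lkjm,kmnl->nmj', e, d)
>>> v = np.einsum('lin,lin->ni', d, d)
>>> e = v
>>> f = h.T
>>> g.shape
(37, 13, 13)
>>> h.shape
(37, 13, 13)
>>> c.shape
(11, 13)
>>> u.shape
(37, 13, 13)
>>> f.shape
(13, 13, 37)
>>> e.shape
(37, 37)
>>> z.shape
(11, 13)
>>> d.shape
(5, 37, 37)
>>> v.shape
(37, 37)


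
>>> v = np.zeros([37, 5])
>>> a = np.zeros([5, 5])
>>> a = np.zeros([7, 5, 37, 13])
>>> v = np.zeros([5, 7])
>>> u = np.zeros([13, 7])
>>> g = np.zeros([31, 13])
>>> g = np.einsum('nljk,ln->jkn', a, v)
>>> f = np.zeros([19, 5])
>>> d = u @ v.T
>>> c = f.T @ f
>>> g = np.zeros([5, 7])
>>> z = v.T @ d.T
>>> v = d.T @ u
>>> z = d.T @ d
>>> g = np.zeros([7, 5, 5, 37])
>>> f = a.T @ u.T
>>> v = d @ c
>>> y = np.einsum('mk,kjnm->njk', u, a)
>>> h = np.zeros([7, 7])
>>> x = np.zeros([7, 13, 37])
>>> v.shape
(13, 5)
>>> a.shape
(7, 5, 37, 13)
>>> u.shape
(13, 7)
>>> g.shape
(7, 5, 5, 37)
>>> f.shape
(13, 37, 5, 13)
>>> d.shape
(13, 5)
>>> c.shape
(5, 5)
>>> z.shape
(5, 5)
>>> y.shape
(37, 5, 7)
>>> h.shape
(7, 7)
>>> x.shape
(7, 13, 37)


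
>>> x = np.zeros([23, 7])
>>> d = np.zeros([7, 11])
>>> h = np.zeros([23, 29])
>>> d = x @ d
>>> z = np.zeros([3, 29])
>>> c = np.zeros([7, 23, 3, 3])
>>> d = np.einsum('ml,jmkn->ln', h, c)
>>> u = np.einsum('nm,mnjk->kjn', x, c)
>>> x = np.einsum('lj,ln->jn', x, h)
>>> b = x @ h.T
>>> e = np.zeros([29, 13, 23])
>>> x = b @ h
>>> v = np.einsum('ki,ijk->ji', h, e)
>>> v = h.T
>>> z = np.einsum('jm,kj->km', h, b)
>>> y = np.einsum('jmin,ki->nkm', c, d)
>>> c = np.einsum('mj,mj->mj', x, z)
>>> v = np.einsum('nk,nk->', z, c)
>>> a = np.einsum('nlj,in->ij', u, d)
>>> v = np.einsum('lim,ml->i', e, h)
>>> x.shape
(7, 29)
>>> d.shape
(29, 3)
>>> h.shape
(23, 29)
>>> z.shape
(7, 29)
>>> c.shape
(7, 29)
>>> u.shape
(3, 3, 23)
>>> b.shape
(7, 23)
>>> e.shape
(29, 13, 23)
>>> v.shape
(13,)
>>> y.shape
(3, 29, 23)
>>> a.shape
(29, 23)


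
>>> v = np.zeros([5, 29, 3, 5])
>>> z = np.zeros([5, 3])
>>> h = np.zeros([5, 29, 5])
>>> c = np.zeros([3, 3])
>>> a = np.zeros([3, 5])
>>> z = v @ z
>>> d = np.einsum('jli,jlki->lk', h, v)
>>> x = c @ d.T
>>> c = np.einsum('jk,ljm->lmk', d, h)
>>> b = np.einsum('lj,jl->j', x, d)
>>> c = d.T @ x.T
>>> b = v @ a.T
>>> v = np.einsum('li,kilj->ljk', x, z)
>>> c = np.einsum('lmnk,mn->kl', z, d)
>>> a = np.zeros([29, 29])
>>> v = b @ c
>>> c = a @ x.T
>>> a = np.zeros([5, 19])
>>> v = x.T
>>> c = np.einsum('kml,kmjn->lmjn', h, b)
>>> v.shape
(29, 3)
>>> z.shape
(5, 29, 3, 3)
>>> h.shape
(5, 29, 5)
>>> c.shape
(5, 29, 3, 3)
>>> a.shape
(5, 19)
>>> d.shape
(29, 3)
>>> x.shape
(3, 29)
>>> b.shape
(5, 29, 3, 3)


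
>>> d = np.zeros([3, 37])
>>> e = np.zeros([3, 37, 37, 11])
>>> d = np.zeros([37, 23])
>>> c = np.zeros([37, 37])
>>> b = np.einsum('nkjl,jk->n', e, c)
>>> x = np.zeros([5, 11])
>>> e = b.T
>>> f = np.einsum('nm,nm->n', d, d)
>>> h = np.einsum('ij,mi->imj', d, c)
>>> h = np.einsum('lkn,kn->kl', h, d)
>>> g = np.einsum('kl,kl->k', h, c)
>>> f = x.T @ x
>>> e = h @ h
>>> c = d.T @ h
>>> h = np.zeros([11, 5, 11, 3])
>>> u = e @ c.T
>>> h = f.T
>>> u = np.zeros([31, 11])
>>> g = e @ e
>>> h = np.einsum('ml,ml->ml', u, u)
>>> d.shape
(37, 23)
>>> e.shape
(37, 37)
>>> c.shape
(23, 37)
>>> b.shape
(3,)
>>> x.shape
(5, 11)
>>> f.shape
(11, 11)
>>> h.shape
(31, 11)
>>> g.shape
(37, 37)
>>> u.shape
(31, 11)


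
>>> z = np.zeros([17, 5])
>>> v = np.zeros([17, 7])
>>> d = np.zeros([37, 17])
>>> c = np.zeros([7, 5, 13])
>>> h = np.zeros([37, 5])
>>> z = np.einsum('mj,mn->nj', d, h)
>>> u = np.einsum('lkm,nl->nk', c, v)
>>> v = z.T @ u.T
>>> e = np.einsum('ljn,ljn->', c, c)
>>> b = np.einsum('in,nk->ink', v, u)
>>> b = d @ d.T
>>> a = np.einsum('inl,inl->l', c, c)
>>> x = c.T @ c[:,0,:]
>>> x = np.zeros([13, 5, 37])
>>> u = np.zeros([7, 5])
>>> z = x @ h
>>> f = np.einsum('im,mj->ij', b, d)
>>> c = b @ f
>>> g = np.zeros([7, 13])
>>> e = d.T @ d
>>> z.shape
(13, 5, 5)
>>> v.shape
(17, 17)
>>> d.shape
(37, 17)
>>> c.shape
(37, 17)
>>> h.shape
(37, 5)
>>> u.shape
(7, 5)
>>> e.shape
(17, 17)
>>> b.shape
(37, 37)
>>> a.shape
(13,)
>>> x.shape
(13, 5, 37)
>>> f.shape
(37, 17)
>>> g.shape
(7, 13)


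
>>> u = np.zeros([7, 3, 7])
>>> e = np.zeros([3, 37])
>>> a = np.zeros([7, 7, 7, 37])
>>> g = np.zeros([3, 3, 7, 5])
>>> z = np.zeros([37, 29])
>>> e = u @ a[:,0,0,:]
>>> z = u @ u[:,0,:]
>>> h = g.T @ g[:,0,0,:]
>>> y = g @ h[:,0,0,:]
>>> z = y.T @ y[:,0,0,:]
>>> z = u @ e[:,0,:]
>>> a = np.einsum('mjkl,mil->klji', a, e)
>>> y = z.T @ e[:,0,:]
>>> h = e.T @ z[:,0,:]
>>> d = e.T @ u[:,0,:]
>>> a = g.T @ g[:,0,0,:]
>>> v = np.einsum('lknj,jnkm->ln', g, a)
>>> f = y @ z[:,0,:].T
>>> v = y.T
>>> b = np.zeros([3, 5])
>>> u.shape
(7, 3, 7)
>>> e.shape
(7, 3, 37)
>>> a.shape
(5, 7, 3, 5)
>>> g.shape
(3, 3, 7, 5)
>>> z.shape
(7, 3, 37)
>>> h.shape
(37, 3, 37)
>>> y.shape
(37, 3, 37)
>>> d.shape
(37, 3, 7)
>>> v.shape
(37, 3, 37)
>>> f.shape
(37, 3, 7)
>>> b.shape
(3, 5)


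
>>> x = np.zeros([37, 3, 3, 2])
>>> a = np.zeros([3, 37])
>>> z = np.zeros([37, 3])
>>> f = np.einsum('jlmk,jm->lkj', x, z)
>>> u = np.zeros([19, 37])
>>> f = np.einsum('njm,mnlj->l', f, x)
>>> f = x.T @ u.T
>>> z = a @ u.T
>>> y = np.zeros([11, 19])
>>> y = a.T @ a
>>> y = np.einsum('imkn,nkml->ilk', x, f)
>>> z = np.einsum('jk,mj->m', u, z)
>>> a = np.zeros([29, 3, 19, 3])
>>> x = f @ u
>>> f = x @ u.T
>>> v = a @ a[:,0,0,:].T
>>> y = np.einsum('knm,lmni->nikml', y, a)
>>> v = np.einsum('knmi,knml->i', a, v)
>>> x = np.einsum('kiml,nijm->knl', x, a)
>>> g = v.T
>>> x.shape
(2, 29, 37)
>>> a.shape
(29, 3, 19, 3)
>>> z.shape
(3,)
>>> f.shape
(2, 3, 3, 19)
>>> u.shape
(19, 37)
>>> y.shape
(19, 3, 37, 3, 29)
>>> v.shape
(3,)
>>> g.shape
(3,)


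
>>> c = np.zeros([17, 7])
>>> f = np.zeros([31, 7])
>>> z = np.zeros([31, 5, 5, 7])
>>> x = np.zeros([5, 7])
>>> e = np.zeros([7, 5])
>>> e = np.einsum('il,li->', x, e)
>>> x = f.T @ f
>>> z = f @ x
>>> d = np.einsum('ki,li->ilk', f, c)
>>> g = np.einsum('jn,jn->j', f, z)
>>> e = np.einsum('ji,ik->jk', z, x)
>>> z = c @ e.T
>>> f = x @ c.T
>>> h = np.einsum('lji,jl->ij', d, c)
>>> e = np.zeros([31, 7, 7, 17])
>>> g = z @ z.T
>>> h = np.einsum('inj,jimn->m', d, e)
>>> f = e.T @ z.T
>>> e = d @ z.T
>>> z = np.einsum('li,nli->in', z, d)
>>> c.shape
(17, 7)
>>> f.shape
(17, 7, 7, 17)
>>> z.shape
(31, 7)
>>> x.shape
(7, 7)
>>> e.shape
(7, 17, 17)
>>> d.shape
(7, 17, 31)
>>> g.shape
(17, 17)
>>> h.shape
(7,)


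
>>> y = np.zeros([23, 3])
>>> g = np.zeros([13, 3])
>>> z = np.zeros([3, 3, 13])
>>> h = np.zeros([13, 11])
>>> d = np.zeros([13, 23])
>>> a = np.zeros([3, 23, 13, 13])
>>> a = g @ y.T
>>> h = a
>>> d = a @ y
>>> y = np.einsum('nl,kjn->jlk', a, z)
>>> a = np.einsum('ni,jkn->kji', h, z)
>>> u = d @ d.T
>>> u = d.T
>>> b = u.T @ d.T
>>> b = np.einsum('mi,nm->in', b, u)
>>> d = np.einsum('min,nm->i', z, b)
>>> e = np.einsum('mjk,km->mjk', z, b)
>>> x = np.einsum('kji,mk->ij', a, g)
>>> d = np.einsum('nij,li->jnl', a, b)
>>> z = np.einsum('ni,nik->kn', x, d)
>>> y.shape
(3, 23, 3)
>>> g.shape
(13, 3)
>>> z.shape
(13, 23)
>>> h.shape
(13, 23)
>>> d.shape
(23, 3, 13)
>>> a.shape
(3, 3, 23)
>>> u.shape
(3, 13)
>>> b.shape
(13, 3)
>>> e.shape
(3, 3, 13)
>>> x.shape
(23, 3)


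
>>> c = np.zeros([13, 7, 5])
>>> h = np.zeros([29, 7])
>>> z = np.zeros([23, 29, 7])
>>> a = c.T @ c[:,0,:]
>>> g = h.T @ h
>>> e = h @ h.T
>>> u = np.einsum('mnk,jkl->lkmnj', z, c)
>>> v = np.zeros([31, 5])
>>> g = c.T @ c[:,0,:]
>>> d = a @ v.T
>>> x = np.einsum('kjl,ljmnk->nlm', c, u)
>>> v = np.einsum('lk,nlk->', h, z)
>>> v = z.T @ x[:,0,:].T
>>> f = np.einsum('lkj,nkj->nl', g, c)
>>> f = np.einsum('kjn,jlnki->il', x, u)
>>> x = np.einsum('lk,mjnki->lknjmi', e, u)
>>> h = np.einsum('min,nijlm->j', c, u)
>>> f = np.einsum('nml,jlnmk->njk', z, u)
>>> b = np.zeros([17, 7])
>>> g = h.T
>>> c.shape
(13, 7, 5)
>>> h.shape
(23,)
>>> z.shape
(23, 29, 7)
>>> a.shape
(5, 7, 5)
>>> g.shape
(23,)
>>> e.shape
(29, 29)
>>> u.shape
(5, 7, 23, 29, 13)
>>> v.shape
(7, 29, 29)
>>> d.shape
(5, 7, 31)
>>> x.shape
(29, 29, 23, 7, 5, 13)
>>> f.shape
(23, 5, 13)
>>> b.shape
(17, 7)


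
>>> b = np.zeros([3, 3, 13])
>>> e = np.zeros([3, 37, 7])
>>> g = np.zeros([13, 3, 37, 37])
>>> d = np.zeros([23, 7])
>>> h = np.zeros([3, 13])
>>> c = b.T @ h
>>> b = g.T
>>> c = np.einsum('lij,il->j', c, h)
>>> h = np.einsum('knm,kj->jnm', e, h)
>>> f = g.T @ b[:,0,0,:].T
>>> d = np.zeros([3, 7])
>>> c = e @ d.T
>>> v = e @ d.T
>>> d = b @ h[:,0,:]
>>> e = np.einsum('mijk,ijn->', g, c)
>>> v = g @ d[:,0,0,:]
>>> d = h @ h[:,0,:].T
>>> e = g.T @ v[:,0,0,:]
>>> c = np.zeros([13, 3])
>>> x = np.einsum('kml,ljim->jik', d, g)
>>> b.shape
(37, 37, 3, 13)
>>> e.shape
(37, 37, 3, 7)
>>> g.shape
(13, 3, 37, 37)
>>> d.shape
(13, 37, 13)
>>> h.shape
(13, 37, 7)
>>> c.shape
(13, 3)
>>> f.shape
(37, 37, 3, 37)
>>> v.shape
(13, 3, 37, 7)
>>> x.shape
(3, 37, 13)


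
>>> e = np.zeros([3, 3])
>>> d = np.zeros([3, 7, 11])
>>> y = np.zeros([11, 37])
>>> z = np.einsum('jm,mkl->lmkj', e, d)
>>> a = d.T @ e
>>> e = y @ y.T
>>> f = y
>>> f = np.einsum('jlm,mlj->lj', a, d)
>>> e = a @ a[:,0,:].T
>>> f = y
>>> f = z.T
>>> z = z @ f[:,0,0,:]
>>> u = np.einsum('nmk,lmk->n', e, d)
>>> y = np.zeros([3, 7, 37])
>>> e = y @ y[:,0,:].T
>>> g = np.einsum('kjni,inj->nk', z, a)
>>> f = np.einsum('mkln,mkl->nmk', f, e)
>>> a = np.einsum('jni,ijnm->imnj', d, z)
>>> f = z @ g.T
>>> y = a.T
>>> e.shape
(3, 7, 3)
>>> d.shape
(3, 7, 11)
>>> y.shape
(3, 7, 11, 11)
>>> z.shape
(11, 3, 7, 11)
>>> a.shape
(11, 11, 7, 3)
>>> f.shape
(11, 3, 7, 7)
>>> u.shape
(11,)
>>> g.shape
(7, 11)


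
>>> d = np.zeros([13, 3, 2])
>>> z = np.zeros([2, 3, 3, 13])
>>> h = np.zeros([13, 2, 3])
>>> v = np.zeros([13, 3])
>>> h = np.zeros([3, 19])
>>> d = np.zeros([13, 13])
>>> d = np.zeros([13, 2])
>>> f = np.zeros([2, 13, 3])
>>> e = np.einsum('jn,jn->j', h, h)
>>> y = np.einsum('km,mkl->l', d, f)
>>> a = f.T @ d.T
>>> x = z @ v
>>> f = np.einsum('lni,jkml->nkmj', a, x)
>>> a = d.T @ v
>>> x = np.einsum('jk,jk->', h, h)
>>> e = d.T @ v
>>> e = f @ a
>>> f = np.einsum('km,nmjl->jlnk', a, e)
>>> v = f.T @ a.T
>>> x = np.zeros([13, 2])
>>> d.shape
(13, 2)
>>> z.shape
(2, 3, 3, 13)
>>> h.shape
(3, 19)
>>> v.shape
(2, 13, 3, 2)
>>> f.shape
(3, 3, 13, 2)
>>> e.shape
(13, 3, 3, 3)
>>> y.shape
(3,)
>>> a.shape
(2, 3)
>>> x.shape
(13, 2)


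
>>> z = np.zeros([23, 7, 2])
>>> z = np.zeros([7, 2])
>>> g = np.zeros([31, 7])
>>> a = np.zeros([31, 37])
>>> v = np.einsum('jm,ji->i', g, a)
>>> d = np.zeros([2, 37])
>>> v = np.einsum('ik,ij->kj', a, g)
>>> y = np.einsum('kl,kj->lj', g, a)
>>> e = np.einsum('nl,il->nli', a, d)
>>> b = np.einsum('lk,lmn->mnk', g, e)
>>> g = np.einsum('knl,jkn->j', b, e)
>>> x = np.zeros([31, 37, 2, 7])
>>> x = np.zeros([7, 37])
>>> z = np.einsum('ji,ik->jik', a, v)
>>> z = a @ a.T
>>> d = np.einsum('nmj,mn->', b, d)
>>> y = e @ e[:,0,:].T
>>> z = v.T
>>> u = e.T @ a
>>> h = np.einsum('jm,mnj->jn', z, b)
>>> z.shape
(7, 37)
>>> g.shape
(31,)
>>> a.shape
(31, 37)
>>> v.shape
(37, 7)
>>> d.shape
()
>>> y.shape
(31, 37, 31)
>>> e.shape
(31, 37, 2)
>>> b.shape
(37, 2, 7)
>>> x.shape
(7, 37)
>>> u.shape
(2, 37, 37)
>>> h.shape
(7, 2)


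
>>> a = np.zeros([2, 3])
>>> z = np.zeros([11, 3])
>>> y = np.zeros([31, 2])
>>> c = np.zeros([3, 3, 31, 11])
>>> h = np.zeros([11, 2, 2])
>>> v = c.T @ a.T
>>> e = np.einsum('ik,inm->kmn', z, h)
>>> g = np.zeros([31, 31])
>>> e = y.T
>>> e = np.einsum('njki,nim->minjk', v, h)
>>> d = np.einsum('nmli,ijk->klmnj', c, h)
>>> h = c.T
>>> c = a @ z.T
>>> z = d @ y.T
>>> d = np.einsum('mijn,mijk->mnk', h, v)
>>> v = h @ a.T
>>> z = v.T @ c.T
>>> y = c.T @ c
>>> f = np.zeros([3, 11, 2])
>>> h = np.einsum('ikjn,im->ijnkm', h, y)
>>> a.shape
(2, 3)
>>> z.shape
(2, 3, 31, 2)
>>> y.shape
(11, 11)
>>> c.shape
(2, 11)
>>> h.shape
(11, 3, 3, 31, 11)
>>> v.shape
(11, 31, 3, 2)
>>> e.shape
(2, 2, 11, 31, 3)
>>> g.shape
(31, 31)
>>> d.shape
(11, 3, 2)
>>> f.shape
(3, 11, 2)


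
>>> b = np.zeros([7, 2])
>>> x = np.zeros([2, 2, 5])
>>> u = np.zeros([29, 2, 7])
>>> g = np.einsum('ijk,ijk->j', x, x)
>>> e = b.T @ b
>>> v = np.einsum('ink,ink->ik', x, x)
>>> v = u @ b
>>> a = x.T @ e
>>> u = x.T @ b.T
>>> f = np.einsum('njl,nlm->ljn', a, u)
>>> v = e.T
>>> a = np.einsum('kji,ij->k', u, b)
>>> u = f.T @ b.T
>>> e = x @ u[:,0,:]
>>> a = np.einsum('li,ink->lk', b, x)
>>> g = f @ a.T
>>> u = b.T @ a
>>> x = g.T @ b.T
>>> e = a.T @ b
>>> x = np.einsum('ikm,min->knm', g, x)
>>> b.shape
(7, 2)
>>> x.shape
(2, 7, 7)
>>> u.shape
(2, 5)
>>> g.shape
(2, 2, 7)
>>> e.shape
(5, 2)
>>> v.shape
(2, 2)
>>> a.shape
(7, 5)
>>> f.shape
(2, 2, 5)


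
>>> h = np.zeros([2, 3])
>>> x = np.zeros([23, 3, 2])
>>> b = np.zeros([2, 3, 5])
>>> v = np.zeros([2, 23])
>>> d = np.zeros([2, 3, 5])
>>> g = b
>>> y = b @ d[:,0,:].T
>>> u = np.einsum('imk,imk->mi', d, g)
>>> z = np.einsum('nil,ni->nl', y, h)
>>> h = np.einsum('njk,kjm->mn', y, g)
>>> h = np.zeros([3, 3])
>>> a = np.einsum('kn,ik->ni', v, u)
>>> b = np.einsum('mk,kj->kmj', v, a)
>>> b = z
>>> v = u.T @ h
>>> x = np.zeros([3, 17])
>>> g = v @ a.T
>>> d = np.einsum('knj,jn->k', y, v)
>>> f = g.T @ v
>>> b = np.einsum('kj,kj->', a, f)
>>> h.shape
(3, 3)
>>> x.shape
(3, 17)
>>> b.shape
()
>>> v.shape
(2, 3)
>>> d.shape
(2,)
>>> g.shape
(2, 23)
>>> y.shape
(2, 3, 2)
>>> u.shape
(3, 2)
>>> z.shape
(2, 2)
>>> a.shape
(23, 3)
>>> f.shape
(23, 3)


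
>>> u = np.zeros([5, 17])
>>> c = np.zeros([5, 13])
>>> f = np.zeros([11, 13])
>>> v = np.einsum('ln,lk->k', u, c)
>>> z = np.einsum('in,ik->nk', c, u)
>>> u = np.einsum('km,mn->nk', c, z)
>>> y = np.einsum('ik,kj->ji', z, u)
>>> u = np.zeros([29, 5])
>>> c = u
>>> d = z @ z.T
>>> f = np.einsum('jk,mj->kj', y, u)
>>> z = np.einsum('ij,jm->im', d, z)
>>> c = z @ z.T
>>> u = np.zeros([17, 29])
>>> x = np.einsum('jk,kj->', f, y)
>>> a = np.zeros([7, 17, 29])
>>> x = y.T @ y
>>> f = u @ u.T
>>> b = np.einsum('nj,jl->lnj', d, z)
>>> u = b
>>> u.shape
(17, 13, 13)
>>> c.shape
(13, 13)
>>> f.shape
(17, 17)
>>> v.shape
(13,)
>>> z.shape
(13, 17)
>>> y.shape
(5, 13)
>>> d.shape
(13, 13)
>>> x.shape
(13, 13)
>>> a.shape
(7, 17, 29)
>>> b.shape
(17, 13, 13)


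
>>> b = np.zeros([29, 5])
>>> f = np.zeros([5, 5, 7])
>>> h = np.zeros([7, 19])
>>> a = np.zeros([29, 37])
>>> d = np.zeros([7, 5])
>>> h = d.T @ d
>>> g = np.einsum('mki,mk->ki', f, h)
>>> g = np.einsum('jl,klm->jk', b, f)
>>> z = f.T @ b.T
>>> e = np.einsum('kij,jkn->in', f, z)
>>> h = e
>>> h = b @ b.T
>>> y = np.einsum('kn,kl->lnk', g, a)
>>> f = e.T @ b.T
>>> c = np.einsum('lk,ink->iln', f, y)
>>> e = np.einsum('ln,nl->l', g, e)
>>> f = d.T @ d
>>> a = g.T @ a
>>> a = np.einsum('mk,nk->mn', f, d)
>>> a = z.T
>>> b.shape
(29, 5)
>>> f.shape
(5, 5)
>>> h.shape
(29, 29)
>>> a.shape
(29, 5, 7)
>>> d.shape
(7, 5)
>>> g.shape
(29, 5)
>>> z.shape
(7, 5, 29)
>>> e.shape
(29,)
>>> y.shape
(37, 5, 29)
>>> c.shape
(37, 29, 5)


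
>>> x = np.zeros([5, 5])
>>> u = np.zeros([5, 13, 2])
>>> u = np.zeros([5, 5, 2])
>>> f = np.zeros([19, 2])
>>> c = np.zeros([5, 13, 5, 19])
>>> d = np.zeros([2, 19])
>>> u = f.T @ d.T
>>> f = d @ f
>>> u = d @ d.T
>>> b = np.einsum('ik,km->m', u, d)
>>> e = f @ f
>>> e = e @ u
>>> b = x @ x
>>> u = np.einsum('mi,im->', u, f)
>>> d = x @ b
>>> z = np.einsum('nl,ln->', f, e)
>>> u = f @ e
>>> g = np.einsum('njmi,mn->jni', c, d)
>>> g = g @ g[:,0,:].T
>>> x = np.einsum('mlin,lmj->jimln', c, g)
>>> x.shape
(13, 5, 5, 13, 19)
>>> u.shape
(2, 2)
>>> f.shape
(2, 2)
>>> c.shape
(5, 13, 5, 19)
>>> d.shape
(5, 5)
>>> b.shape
(5, 5)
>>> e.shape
(2, 2)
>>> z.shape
()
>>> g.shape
(13, 5, 13)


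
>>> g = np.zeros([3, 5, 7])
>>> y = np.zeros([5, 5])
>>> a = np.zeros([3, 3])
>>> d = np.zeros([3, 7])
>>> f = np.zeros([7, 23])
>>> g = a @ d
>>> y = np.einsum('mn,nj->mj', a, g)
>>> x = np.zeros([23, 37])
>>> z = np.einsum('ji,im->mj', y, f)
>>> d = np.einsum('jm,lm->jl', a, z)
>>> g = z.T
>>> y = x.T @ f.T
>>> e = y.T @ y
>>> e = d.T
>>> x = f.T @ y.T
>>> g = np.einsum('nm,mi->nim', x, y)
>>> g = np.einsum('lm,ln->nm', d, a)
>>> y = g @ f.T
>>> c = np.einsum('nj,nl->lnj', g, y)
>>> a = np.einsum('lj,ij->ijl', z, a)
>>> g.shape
(3, 23)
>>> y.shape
(3, 7)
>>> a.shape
(3, 3, 23)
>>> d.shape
(3, 23)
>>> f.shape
(7, 23)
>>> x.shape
(23, 37)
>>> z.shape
(23, 3)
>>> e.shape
(23, 3)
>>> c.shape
(7, 3, 23)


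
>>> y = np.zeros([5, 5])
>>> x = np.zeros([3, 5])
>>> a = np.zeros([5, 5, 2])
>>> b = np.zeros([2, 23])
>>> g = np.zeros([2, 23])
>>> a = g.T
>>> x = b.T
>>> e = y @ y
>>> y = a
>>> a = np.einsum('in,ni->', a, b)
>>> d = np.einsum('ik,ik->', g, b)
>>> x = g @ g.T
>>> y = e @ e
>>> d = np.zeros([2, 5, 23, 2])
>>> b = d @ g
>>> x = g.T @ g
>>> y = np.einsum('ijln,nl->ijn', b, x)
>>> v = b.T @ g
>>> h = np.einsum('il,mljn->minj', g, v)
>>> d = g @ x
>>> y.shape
(2, 5, 23)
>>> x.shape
(23, 23)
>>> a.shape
()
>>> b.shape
(2, 5, 23, 23)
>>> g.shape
(2, 23)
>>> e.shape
(5, 5)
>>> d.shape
(2, 23)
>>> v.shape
(23, 23, 5, 23)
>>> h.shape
(23, 2, 23, 5)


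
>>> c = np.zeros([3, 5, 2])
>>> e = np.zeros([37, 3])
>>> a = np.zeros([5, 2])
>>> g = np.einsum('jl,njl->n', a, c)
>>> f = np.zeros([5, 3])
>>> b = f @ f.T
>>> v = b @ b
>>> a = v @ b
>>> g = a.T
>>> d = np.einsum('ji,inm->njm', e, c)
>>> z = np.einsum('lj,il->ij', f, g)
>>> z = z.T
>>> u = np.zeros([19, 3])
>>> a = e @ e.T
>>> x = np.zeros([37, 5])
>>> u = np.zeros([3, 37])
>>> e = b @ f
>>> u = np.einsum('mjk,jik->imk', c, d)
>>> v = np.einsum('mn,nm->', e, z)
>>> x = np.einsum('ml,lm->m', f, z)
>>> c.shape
(3, 5, 2)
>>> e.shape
(5, 3)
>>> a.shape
(37, 37)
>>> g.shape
(5, 5)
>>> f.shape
(5, 3)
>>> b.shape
(5, 5)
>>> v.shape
()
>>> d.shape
(5, 37, 2)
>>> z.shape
(3, 5)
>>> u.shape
(37, 3, 2)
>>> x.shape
(5,)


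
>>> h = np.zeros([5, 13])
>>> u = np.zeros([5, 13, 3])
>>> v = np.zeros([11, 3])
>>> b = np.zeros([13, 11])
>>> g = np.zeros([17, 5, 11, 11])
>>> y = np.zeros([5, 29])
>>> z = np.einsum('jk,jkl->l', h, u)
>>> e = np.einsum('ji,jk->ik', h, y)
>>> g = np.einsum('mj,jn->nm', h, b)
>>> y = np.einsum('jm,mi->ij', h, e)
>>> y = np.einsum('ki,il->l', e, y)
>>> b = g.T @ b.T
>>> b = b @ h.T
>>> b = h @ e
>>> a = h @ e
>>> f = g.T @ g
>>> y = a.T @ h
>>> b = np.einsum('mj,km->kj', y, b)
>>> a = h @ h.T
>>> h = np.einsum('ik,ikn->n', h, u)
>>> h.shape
(3,)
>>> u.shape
(5, 13, 3)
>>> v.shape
(11, 3)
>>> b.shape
(5, 13)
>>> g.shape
(11, 5)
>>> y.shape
(29, 13)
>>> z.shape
(3,)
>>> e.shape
(13, 29)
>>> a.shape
(5, 5)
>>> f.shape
(5, 5)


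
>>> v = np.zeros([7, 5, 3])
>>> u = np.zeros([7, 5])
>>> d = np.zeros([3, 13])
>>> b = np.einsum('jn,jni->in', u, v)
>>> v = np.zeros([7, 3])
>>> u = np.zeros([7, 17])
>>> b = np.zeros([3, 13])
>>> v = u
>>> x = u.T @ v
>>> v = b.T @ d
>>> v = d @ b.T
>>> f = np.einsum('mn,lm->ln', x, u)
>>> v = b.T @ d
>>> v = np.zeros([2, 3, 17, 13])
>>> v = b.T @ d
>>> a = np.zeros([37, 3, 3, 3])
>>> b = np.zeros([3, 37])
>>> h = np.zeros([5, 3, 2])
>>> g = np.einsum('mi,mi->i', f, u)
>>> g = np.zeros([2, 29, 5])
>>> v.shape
(13, 13)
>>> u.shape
(7, 17)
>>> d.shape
(3, 13)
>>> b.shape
(3, 37)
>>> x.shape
(17, 17)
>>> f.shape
(7, 17)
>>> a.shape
(37, 3, 3, 3)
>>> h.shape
(5, 3, 2)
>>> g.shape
(2, 29, 5)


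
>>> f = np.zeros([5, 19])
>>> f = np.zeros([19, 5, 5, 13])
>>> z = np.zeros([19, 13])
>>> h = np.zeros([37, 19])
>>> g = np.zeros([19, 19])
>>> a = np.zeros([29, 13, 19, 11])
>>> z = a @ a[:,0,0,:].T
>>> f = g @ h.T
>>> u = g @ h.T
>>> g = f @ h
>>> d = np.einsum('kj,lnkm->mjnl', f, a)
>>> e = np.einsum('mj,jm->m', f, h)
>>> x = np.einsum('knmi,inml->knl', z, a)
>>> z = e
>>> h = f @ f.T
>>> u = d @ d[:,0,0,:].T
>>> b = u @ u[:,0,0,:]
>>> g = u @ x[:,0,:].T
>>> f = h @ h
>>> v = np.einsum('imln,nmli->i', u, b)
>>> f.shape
(19, 19)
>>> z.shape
(19,)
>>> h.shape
(19, 19)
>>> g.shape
(11, 37, 13, 29)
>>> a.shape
(29, 13, 19, 11)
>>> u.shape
(11, 37, 13, 11)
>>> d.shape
(11, 37, 13, 29)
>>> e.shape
(19,)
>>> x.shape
(29, 13, 11)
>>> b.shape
(11, 37, 13, 11)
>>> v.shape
(11,)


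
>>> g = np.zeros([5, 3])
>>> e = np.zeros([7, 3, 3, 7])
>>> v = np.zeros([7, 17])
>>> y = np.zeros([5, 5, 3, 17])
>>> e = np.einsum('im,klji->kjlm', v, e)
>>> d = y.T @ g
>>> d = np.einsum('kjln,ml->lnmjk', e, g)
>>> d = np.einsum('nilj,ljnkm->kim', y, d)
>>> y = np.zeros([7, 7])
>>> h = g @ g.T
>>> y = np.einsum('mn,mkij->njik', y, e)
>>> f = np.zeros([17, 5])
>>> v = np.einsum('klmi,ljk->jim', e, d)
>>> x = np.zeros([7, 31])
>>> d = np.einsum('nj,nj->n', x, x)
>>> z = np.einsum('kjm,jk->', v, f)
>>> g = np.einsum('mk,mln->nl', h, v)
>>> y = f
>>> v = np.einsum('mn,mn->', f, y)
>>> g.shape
(3, 17)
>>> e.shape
(7, 3, 3, 17)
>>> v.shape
()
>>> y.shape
(17, 5)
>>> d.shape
(7,)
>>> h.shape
(5, 5)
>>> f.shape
(17, 5)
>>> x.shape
(7, 31)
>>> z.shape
()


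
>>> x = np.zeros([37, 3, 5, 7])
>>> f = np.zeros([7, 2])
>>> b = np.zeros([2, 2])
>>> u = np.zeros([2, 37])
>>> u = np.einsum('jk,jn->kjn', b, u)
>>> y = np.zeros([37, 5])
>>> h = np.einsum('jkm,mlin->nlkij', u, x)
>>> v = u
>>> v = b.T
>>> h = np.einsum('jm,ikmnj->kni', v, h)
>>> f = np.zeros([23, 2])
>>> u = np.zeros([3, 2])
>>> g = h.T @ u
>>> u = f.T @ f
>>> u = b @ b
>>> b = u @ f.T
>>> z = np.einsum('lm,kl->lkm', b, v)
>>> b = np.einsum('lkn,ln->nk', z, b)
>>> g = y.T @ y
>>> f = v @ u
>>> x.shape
(37, 3, 5, 7)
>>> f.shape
(2, 2)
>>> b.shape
(23, 2)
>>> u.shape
(2, 2)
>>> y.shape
(37, 5)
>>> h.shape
(3, 5, 7)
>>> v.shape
(2, 2)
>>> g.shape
(5, 5)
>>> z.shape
(2, 2, 23)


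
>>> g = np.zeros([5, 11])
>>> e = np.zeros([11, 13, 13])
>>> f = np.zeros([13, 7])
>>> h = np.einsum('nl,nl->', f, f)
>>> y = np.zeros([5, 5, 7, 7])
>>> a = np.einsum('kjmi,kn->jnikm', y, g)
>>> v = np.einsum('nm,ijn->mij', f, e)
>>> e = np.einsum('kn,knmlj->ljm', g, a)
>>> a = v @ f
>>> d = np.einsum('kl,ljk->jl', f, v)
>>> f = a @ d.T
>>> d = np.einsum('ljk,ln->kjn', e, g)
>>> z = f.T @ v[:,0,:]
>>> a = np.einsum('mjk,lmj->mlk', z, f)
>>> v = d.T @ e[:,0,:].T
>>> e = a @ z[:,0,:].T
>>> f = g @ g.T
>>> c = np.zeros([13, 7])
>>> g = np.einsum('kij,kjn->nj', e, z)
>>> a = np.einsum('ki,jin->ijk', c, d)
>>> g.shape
(13, 11)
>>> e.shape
(11, 7, 11)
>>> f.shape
(5, 5)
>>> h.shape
()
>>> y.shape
(5, 5, 7, 7)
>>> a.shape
(7, 7, 13)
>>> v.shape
(11, 7, 5)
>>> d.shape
(7, 7, 11)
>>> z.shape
(11, 11, 13)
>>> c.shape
(13, 7)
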